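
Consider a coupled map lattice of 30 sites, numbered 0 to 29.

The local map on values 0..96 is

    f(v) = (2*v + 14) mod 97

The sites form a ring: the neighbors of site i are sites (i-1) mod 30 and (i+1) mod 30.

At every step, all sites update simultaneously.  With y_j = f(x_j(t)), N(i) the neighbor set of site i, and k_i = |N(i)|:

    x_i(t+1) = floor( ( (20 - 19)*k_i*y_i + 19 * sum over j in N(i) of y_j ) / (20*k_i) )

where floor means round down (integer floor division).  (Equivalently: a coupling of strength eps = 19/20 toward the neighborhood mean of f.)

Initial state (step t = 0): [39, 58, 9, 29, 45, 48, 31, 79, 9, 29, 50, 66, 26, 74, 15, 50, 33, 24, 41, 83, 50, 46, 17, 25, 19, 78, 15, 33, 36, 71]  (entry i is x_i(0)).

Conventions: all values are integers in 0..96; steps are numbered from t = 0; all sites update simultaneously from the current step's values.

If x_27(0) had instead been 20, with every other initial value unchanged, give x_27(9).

Simulating step by step:
t=0: [39, 58, 9, 29, 45, 48, 31, 79, 9, 29, 50, 66, 26, 74, 15, 50, 33, 24, 41, 83, 50, 46, 17, 25, 19, 78, 15, 20, 36, 71]
t=1: [48, 60, 51, 22, 40, 40, 45, 55, 71, 26, 58, 41, 57, 55, 41, 59, 41, 86, 73, 57, 44, 31, 37, 50, 67, 49, 62, 64, 57, 87]
t=2: [61, 17, 46, 56, 76, 52, 57, 32, 47, 47, 78, 35, 59, 61, 34, 92, 63, 79, 60, 33, 51, 47, 48, 66, 17, 44, 30, 36, 66, 25]
t=3: [55, 25, 37, 38, 27, 48, 48, 23, 42, 40, 48, 55, 60, 57, 24, 59, 39, 41, 75, 30, 44, 15, 29, 31, 28, 58, 46, 62, 73, 45]
t=4: [35, 57, 77, 78, 52, 39, 35, 9, 73, 11, 58, 25, 29, 48, 34, 74, 66, 80, 84, 37, 56, 38, 60, 71, 55, 39, 35, 36, 25, 43]
t=5: [20, 75, 52, 47, 79, 54, 63, 71, 35, 47, 49, 53, 40, 73, 41, 65, 69, 67, 82, 58, 86, 35, 72, 33, 73, 57, 88, 74, 45, 70]
t=6: [61, 38, 38, 46, 20, 57, 42, 63, 37, 47, 16, 52, 45, 93, 57, 74, 49, 67, 43, 82, 60, 75, 80, 62, 55, 75, 50, 50, 58, 31]
t=7: [80, 65, 51, 68, 21, 27, 35, 44, 30, 64, 17, 26, 13, 18, 35, 25, 55, 11, 62, 23, 72, 57, 55, 51, 52, 24, 40, 24, 45, 38]
t=8: [68, 47, 48, 38, 60, 69, 38, 75, 27, 60, 55, 45, 57, 61, 58, 55, 48, 34, 47, 51, 46, 43, 25, 23, 39, 57, 63, 51, 72, 44]
t=9: [10, 31, 48, 28, 70, 63, 62, 78, 52, 46, 22, 27, 23, 32, 33, 23, 52, 15, 48, 10, 10, 34, 33, 77, 47, 65, 25, 50, 14, 54]

Answer: x_27(9) = 50
Key observation: This trace re-runs the system from the modified initial state.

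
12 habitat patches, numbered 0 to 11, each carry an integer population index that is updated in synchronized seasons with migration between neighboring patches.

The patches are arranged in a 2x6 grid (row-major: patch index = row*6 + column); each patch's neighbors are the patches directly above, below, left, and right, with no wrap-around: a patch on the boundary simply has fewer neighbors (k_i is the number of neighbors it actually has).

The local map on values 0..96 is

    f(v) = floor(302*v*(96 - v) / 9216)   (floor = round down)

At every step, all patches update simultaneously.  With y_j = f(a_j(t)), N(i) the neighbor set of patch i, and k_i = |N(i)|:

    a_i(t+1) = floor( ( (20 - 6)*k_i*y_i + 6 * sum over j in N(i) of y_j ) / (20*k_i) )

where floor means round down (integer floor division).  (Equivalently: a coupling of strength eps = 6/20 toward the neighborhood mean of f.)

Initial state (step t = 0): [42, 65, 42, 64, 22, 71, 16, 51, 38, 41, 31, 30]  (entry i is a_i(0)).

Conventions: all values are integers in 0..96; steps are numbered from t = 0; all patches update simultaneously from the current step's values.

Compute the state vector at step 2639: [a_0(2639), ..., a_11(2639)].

Answer: [73, 72, 71, 68, 62, 58, 73, 72, 71, 68, 63, 59]
Key observation: The state at step 17, [73, 72, 71, 68, 62, 58, 73, 72, 71, 68, 63, 59], reappears at step 19: the system is in a cycle of period 2 from step 17 on.  Therefore the state at step 2639 equals the state at step 17 + ((2639 - 17) mod 2) = 17, which is [73, 72, 71, 68, 62, 58, 73, 72, 71, 68, 63, 59].

Derivation:
t=0: [42, 65, 42, 64, 22, 71, 16, 51, 38, 41, 31, 30]
t=1: [67, 68, 72, 66, 56, 58, 51, 70, 72, 71, 65, 63]
t=2: [64, 61, 57, 63, 71, 71, 70, 60, 56, 59, 66, 68]
t=3: [66, 69, 71, 67, 59, 58, 61, 69, 72, 70, 63, 61]
t=4: [64, 61, 58, 62, 70, 71, 67, 61, 57, 60, 67, 69]
t=5: [66, 69, 71, 68, 60, 58, 64, 68, 71, 69, 63, 60]
t=6: [64, 61, 58, 62, 69, 71, 65, 62, 58, 61, 67, 70]
t=7: [67, 69, 71, 68, 61, 58, 66, 69, 71, 68, 63, 59]
t=8: [62, 60, 58, 62, 68, 71, 63, 61, 58, 62, 67, 70]
t=9: [69, 70, 71, 68, 62, 58, 68, 69, 71, 68, 63, 59]
t=10: [60, 59, 58, 62, 68, 71, 61, 60, 58, 62, 67, 70]
t=11: [70, 70, 71, 68, 62, 58, 69, 70, 71, 68, 63, 59]
t=12: [59, 58, 58, 62, 68, 71, 60, 59, 58, 62, 67, 70]
t=13: [71, 71, 71, 68, 62, 58, 70, 71, 71, 68, 63, 59]
t=14: [58, 58, 58, 62, 68, 71, 58, 58, 58, 62, 67, 70]
t=15: [72, 72, 71, 68, 62, 58, 72, 72, 71, 68, 63, 59]
t=16: [56, 56, 58, 62, 68, 71, 56, 56, 58, 62, 67, 70]
t=17: [73, 72, 71, 68, 62, 58, 73, 72, 71, 68, 63, 59]
t=18: [55, 56, 58, 62, 68, 71, 55, 56, 58, 62, 67, 70]
t=19: [73, 72, 71, 68, 62, 58, 73, 72, 71, 68, 63, 59]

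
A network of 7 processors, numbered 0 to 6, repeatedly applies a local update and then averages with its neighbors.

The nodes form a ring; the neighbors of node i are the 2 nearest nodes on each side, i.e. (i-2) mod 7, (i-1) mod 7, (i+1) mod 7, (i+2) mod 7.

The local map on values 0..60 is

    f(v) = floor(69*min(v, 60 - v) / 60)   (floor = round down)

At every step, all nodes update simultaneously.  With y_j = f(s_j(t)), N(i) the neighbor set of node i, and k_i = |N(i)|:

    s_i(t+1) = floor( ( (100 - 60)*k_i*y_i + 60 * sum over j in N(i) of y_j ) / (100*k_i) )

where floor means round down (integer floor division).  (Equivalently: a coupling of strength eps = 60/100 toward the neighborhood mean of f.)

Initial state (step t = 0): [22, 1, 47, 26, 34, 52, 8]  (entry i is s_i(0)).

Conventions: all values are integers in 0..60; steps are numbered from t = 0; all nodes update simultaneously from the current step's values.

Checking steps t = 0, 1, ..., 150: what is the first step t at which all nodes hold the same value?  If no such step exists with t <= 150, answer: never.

Answer: 7
Key observation: Synchronization is absorbing here: once all nodes are equal they stay equal, and step 7 is the first all-equal step.

Derivation:
t=0: [22, 1, 47, 26, 34, 52, 8]  (not all equal)
t=1: [14, 11, 18, 19, 20, 17, 13]  (not all equal)
t=2: [16, 15, 18, 19, 20, 18, 16]  (not all equal)
t=3: [18, 18, 19, 20, 21, 20, 18]  (not all equal)
t=4: [20, 20, 21, 22, 22, 22, 21]  (not all equal)
t=5: [23, 23, 24, 24, 24, 24, 24]  (not all equal)
t=6: [26, 26, 26, 26, 27, 26, 26]  (not all equal)
t=7: [29, 29, 29, 29, 29, 29, 29]  (all equal)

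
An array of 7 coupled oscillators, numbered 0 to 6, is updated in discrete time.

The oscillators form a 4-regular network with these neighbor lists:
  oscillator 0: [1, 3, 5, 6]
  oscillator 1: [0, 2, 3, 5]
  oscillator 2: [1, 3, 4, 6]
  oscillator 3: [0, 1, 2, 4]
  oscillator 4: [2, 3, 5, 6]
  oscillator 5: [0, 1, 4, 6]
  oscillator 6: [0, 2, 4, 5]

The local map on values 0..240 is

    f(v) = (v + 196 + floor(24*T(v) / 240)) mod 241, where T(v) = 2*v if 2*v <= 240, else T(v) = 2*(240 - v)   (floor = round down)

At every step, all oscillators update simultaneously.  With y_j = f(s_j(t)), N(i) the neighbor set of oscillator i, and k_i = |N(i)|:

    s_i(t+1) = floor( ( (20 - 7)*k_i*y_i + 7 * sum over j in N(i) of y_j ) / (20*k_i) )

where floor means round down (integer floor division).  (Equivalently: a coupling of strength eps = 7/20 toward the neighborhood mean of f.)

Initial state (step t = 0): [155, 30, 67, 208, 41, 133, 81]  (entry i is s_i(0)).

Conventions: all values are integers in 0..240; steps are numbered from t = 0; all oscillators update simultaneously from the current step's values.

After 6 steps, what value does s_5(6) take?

Simulating step by step:
t=0: [155, 30, 67, 208, 41, 133, 81]
t=1: [131, 189, 62, 144, 34, 107, 57]
t=2: [102, 129, 65, 122, 175, 99, 54]
t=3: [76, 93, 53, 96, 112, 77, 40]
t=4: [46, 58, 31, 64, 69, 48, 19]
t=5: [31, 40, 178, 46, 67, 33, 167]
t=6: [185, 56, 110, 42, 68, 188, 145]

Answer: s_5(6) = 188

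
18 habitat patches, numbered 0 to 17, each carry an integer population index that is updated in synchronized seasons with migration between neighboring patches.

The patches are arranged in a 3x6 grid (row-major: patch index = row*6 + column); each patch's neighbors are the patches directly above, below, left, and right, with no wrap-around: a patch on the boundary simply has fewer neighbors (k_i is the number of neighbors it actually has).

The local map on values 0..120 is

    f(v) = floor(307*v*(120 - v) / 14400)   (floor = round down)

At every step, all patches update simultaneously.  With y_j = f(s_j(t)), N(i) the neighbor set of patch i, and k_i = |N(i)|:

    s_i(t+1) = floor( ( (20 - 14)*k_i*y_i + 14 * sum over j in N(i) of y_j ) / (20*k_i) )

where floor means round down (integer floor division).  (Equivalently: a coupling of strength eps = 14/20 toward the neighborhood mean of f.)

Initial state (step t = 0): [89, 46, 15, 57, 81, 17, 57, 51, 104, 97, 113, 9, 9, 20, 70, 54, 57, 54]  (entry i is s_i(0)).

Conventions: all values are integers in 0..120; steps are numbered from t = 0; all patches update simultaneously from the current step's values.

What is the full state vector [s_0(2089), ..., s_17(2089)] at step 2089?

Answer: [73, 73, 73, 73, 73, 73, 73, 73, 73, 73, 73, 73, 73, 73, 73, 73, 73, 73]
Key observation: The state at step 6, [73, 73, 73, 73, 73, 73, 73, 73, 73, 73, 73, 73, 73, 73, 73, 73, 73, 73], reappears at step 7: the system is in a cycle of period 1 from step 6 on.  Therefore the state at step 2089 equals the state at step 6 + ((2089 - 6) mod 1) = 6, which is [73, 73, 73, 73, 73, 73, 73, 73, 73, 73, 73, 73, 73, 73, 73, 73, 73, 73].

Derivation:
t=0: [89, 46, 15, 57, 81, 17, 57, 51, 104, 97, 113, 9, 9, 20, 70, 54, 57, 54]
t=1: [69, 60, 52, 57, 50, 41, 58, 61, 50, 49, 41, 36, 47, 52, 57, 68, 61, 56]
t=2: [75, 75, 75, 74, 72, 69, 75, 75, 74, 73, 71, 69, 74, 75, 75, 75, 74, 71]
t=3: [71, 71, 71, 72, 73, 74, 71, 71, 71, 72, 73, 74, 71, 71, 71, 71, 72, 73]
t=4: [74, 74, 73, 73, 72, 72, 74, 74, 73, 73, 72, 72, 74, 74, 74, 73, 73, 72]
t=5: [72, 72, 72, 73, 73, 73, 72, 72, 72, 73, 73, 73, 72, 72, 72, 72, 73, 73]
t=6: [73, 73, 73, 73, 73, 73, 73, 73, 73, 73, 73, 73, 73, 73, 73, 73, 73, 73]
t=7: [73, 73, 73, 73, 73, 73, 73, 73, 73, 73, 73, 73, 73, 73, 73, 73, 73, 73]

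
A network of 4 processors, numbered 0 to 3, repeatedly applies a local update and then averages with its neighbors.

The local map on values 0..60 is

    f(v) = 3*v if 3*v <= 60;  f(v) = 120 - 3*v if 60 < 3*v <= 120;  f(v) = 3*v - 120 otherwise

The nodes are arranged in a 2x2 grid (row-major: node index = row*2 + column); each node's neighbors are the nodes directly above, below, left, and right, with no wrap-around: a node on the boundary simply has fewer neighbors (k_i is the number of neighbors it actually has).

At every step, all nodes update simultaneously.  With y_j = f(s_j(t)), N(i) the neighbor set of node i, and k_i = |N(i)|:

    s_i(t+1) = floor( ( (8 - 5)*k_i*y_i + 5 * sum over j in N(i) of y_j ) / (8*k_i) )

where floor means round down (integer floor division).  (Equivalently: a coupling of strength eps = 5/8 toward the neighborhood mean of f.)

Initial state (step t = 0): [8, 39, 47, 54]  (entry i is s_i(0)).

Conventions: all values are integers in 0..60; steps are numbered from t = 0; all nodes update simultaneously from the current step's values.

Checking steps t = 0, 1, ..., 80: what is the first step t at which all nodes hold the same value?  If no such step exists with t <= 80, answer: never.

Answer: 18
Key observation: Synchronization is absorbing here: once all nodes are equal they stay equal, and step 18 is the first all-equal step.

Derivation:
t=0: [8, 39, 47, 54]  (not all equal)
t=1: [16, 21, 28, 23]  (not all equal)
t=2: [47, 52, 44, 48]  (not all equal)
t=3: [22, 27, 18, 24]  (not all equal)
t=4: [49, 46, 52, 47]  (not all equal)
t=5: [27, 21, 28, 24]  (not all equal)
t=6: [43, 48, 40, 47]  (not all equal)
t=7: [10, 18, 9, 15]  (not all equal)
t=8: [36, 43, 33, 42]  (not all equal)
t=9: [13, 9, 13, 11]  (not all equal)
t=10: [35, 32, 37, 33]  (not all equal)
t=11: [15, 20, 14, 18]  (not all equal)
t=12: [48, 53, 46, 52]  (not all equal)
t=13: [26, 33, 25, 31]  (not all equal)
t=14: [36, 29, 38, 30]  (not all equal)
t=15: [16, 25, 15, 23]  (not all equal)
t=16: [46, 47, 47, 47]  (not all equal)
t=17: [19, 20, 20, 21]  (not all equal)
t=18: [58, 58, 58, 58]  (all equal)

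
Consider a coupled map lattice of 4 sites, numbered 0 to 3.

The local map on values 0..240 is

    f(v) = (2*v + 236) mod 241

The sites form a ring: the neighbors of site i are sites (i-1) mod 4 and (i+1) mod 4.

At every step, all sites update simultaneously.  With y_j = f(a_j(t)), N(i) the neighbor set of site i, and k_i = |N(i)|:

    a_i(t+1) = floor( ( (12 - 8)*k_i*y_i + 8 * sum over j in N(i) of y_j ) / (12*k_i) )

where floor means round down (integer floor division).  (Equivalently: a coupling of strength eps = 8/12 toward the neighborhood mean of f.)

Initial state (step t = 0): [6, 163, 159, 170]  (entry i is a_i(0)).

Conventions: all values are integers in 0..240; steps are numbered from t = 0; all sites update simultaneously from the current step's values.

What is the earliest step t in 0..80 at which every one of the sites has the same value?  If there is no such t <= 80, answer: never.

Answer: 28
Key observation: Synchronization is absorbing here: once all sites are equal they stay equal, and step 28 is the first all-equal step.

Derivation:
t=0: [6, 163, 159, 170]  (not all equal)
t=1: [60, 53, 82, 57]  (not all equal)
t=2: [108, 125, 123, 127]  (not all equal)
t=3: [74, 71, 4, 73]  (not all equal)
t=4: [140, 94, 93, 95]  (not all equal)
t=5: [134, 132, 183, 133]  (not all equal)
t=6: [20, 53, 52, 54]  (not all equal)
t=7: [79, 78, 101, 79]  (not all equal)
t=8: [152, 167, 167, 167]  (not all equal)
t=9: [78, 78, 88, 78]  (not all equal)
t=10: [151, 157, 157, 157]  (not all equal)
t=11: [64, 64, 68, 64]  (not all equal)
t=12: [123, 125, 125, 125]  (not all equal)
t=13: [2, 2, 4, 2]  (not all equal)
t=14: [240, 161, 161, 161]  (not all equal)
t=15: [128, 128, 76, 128]  (not all equal)
t=16: [10, 55, 55, 55]  (not all equal)
t=17: [75, 75, 105, 75]  (not all equal)
t=18: [145, 165, 165, 165]  (not all equal)
t=19: [70, 70, 84, 70]  (not all equal)
t=20: [135, 144, 144, 144]  (not all equal)
t=21: [36, 36, 42, 36]  (not all equal)
t=22: [67, 71, 71, 71]  (not all equal)
t=23: [134, 134, 137, 134]  (not all equal)
t=24: [22, 24, 24, 24]  (not all equal)
t=25: [41, 41, 43, 41]  (not all equal)
t=26: [77, 78, 78, 78]  (not all equal)
t=27: [150, 150, 151, 150]  (not all equal)
t=28: [54, 54, 54, 54]  (all equal)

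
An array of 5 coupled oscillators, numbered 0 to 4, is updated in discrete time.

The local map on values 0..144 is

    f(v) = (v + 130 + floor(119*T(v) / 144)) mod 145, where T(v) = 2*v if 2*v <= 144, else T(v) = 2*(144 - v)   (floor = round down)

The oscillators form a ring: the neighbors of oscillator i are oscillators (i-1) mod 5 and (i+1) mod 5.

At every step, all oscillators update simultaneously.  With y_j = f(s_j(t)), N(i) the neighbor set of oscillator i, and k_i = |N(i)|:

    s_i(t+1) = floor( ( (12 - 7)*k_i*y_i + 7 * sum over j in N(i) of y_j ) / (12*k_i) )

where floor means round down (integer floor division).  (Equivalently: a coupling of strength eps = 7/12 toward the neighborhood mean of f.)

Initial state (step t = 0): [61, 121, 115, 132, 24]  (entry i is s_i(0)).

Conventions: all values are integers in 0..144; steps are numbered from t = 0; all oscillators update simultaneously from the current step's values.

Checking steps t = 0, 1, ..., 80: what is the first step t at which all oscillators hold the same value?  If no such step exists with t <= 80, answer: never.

Answer: 27
Key observation: Synchronization is absorbing here: once all oscillators are equal they stay equal, and step 27 is the first all-equal step.

Derivation:
t=0: [61, 121, 115, 132, 24]  (not all equal)
t=1: [56, 60, 82, 71, 59]  (not all equal)
t=2: [138, 105, 60, 59, 105]  (not all equal)
t=3: [60, 84, 103, 103, 83]  (not all equal)
t=4: [73, 54, 13, 13, 54]  (not all equal)
t=5: [87, 67, 50, 50, 67]  (not all equal)
t=6: [18, 47, 87, 87, 47]  (not all equal)
t=7: [76, 60, 46, 46, 60]  (not all equal)
t=8: [95, 99, 117, 117, 99]  (not all equal)
t=9: [13, 10, 4, 4, 10]  (not all equal)
t=10: [14, 50, 102, 102, 50]  (not all equal)
t=11: [77, 58, 41, 41, 58]  (not all equal)
t=12: [91, 92, 106, 106, 92]  (not all equal)
t=13: [17, 14, 10, 10, 14]  (not all equal)
t=14: [25, 21, 14, 14, 21]  (not all equal)
t=15: [44, 37, 27, 27, 37]  (not all equal)
t=16: [90, 80, 63, 63, 80]  (not all equal)
t=17: [22, 18, 12, 12, 18]  (not all equal)
t=18: [36, 30, 20, 20, 30]  (not all equal)
t=19: [70, 61, 45, 45, 61]  (not all equal)
t=20: [11, 38, 73, 73, 38]  (not all equal)
t=21: [55, 48, 46, 46, 48]  (not all equal)
t=22: [119, 115, 108, 108, 115]  (not all equal)
t=23: [1, 2, 5, 5, 2]  (not all equal)
t=24: [133, 136, 140, 140, 136]  (not all equal)
t=25: [134, 133, 131, 131, 133]  (not all equal)
t=26: [135, 136, 136, 136, 136]  (not all equal)
t=27: [134, 134, 134, 134, 134]  (all equal)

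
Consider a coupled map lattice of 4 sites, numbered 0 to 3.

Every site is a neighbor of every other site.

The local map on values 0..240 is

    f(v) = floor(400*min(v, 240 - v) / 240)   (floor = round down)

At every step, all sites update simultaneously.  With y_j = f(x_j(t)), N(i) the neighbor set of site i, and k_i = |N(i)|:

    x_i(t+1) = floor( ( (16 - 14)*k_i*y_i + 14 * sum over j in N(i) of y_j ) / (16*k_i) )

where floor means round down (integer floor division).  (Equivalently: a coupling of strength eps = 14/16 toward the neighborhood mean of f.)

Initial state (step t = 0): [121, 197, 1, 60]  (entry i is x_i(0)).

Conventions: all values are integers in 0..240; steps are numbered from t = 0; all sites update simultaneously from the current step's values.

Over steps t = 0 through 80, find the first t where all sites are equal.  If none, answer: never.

Answer: 5
Key observation: Synchronization is absorbing here: once all sites are equal they stay equal, and step 5 is the first all-equal step.

Derivation:
t=0: [121, 197, 1, 60]  (not all equal)
t=1: [74, 96, 107, 91]  (not all equal)
t=2: [158, 151, 148, 153]  (not all equal)
t=3: [147, 145, 144, 145]  (not all equal)
t=4: [158, 157, 157, 157]  (not all equal)
t=5: [137, 137, 137, 137]  (all equal)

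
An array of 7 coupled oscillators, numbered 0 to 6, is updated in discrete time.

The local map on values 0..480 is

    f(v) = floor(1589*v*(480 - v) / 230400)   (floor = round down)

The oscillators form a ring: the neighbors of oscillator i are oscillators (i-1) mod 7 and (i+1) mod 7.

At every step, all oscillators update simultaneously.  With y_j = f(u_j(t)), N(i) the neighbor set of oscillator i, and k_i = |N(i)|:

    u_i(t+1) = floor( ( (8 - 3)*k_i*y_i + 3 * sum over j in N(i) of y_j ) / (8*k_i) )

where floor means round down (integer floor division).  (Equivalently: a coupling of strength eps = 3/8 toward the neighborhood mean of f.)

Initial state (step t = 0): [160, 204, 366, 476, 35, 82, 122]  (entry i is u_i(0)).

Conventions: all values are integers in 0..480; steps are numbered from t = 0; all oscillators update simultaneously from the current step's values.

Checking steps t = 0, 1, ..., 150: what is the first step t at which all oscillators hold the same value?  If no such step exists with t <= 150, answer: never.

Simulating step by step:
t=0: [160, 204, 366, 476, 35, 82, 122]  (not all equal)
t=1: [349, 362, 254, 82, 111, 217, 296]  (not all equal)
t=2: [322, 316, 344, 267, 292, 368, 367]  (not all equal)
t=3: [339, 349, 341, 376, 363, 302, 297]  (not all equal)
t=4: [334, 319, 313, 284, 302, 356, 364]  (not all equal)
t=5: [330, 351, 363, 376, 360, 313, 301]  (not all equal)
t=6: [341, 313, 291, 278, 303, 350, 363]  (not all equal)
t=7: [326, 357, 376, 382, 361, 319, 302]  (not all equal)
t=8: [342, 304, 273, 267, 299, 346, 362]  (not all equal)
t=9: [327, 364, 385, 387, 366, 324, 304]  (not all equal)
t=10: [339, 293, 258, 256, 291, 340, 360]  (not all equal)
t=11: [332, 371, 391, 392, 372, 331, 308]  (not all equal)
t=12: [331, 281, 245, 244, 281, 332, 355]  (not all equal)
t=13: [342, 378, 394, 394, 378, 340, 318]  (not all equal)
t=14: [319, 270, 239, 239, 270, 321, 344]  (not all equal)
t=15: [354, 385, 395, 395, 384, 353, 333]  (not all equal)
t=16: [302, 258, 234, 235, 260, 303, 326]  (not all equal)
t=17: [370, 390, 396, 396, 389, 369, 354]  (not all equal)
t=18: [277, 246, 231, 231, 248, 279, 297]  (not all equal)
t=19: [386, 394, 396, 396, 394, 385, 378]  (not all equal)
t=20: [249, 235, 229, 229, 235, 250, 259]  (not all equal)
t=21: [395, 396, 396, 396, 396, 395, 394]  (not all equal)
t=22: [231, 229, 229, 229, 229, 231, 232]  (not all equal)
t=23: [396, 396, 396, 396, 396, 396, 396]  (all equal)

Answer: 23
Key observation: Synchronization is absorbing here: once all oscillators are equal they stay equal, and step 23 is the first all-equal step.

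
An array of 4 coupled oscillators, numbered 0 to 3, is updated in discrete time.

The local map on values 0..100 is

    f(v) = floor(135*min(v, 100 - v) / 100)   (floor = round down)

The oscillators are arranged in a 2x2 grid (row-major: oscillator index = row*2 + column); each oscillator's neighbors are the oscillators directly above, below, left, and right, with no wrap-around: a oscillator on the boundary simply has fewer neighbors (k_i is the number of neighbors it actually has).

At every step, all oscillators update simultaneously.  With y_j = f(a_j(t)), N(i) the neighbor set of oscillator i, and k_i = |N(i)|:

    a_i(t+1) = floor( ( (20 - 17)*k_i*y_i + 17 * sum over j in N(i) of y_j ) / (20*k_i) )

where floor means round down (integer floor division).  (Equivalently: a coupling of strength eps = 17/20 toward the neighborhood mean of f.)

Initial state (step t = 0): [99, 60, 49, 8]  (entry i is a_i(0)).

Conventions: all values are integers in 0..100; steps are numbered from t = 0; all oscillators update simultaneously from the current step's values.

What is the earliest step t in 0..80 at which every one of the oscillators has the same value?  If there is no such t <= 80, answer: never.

Simulating step by step:
t=0: [99, 60, 49, 8]  (not all equal)
t=1: [51, 12, 14, 52]  (not all equal)
t=2: [24, 57, 57, 24]  (not all equal)
t=3: [54, 35, 35, 54]  (not all equal)
t=4: [49, 59, 59, 49]  (not all equal)
t=5: [56, 64, 64, 56]  (not all equal)
t=6: [49, 57, 57, 49]  (not all equal)
t=7: [59, 64, 64, 59]  (not all equal)
t=8: [49, 53, 53, 49]  (not all equal)
t=9: [63, 65, 65, 63]  (not all equal)
t=10: [47, 48, 48, 47]  (not all equal)
t=11: [63, 63, 63, 63]  (all equal)

Answer: 11
Key observation: Synchronization is absorbing here: once all oscillators are equal they stay equal, and step 11 is the first all-equal step.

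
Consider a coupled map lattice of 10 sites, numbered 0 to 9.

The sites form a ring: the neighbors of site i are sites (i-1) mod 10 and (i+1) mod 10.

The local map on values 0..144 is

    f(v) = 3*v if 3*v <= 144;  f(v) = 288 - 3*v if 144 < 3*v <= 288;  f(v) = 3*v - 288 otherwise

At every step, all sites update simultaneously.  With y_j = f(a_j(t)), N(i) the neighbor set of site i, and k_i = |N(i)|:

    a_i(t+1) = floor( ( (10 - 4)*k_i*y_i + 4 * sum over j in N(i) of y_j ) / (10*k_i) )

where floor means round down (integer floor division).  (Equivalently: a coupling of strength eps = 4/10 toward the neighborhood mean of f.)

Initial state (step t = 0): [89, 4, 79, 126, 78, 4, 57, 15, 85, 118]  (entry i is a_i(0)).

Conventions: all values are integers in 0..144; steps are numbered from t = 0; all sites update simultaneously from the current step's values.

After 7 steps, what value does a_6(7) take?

Simulating step by step:
t=0: [89, 4, 79, 126, 78, 4, 57, 15, 85, 118]
t=1: [28, 21, 51, 75, 52, 41, 81, 57, 42, 50]
t=2: [90, 81, 106, 91, 116, 109, 75, 104, 126, 124]
t=3: [36, 36, 30, 27, 46, 48, 50, 45, 75, 72]
t=4: [100, 104, 91, 94, 127, 141, 138, 121, 79, 77]
t=5: [23, 19, 15, 25, 84, 124, 117, 80, 57, 46]
t=6: [80, 57, 53, 61, 53, 70, 64, 64, 107, 120]
t=7: [66, 105, 121, 114, 114, 91, 92, 83, 53, 59]

Answer: a_6(7) = 92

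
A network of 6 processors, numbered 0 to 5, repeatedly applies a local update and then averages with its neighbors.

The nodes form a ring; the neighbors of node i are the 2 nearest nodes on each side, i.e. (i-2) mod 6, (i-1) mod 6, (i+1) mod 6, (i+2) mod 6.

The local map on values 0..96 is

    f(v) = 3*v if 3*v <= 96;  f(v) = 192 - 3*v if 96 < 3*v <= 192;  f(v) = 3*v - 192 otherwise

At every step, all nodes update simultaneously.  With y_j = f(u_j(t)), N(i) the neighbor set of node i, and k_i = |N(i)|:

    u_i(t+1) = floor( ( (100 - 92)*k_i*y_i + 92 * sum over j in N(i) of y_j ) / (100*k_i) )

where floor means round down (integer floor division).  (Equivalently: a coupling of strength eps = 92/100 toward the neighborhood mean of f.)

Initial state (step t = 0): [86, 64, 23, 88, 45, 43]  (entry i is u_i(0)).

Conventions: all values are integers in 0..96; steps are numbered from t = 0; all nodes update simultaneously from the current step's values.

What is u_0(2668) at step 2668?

Simulating step by step:
t=0: [86, 64, 23, 88, 45, 43]
t=1: [48, 62, 50, 49, 66, 49]
t=2: [26, 41, 27, 26, 41, 27]
t=3: [75, 78, 74, 75, 78, 74]
t=4: [35, 32, 36, 35, 32, 36]
t=5: [89, 86, 90, 89, 86, 90]
t=6: [72, 75, 71, 72, 75, 71]
t=7: [26, 23, 27, 26, 23, 27]
t=8: [75, 78, 74, 75, 78, 74]

Answer: u_0(2668) = 75
Key observation: The state at step 3, [75, 78, 74, 75, 78, 74], reappears at step 8: the system is in a cycle of period 5 from step 3 on.  Therefore the state at step 2668 equals the state at step 3 + ((2668 - 3) mod 5) = 3, which is [75, 78, 74, 75, 78, 74].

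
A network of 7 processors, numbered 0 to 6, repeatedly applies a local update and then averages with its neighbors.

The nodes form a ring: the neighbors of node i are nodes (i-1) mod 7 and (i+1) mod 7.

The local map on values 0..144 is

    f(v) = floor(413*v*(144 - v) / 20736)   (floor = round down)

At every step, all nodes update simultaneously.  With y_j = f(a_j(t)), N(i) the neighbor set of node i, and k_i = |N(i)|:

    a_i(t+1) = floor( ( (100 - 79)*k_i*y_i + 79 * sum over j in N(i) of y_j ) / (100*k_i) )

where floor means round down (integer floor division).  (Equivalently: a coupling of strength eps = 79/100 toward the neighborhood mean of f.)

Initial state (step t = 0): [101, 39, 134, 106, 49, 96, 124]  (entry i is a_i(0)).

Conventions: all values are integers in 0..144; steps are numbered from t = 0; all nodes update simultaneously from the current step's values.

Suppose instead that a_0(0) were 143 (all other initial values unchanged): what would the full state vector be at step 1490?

Simulating step by step:
t=0: [143, 39, 134, 106, 49, 96, 124]
t=1: [51, 28, 69, 63, 86, 74, 47]
t=2: [80, 91, 86, 101, 101, 96, 96]
t=3: [95, 99, 92, 91, 87, 89, 94]
t=4: [90, 92, 92, 96, 96, 95, 94]
t=5: [94, 95, 93, 92, 91, 92, 93]
t=6: [93, 93, 93, 95, 95, 95, 94]
t=7: [93, 94, 93, 92, 92, 92, 93]
t=8: [93, 93, 94, 94, 95, 94, 94]
t=9: [93, 93, 93, 92, 92, 92, 93]
t=10: [94, 94, 94, 94, 95, 94, 94]
t=11: [93, 93, 93, 92, 92, 92, 93]

Answer: [94, 94, 94, 94, 95, 94, 94]
Key observation: The state at step 9, [93, 93, 93, 92, 92, 92, 93], reappears at step 11: the system is in a cycle of period 2 from step 9 on.  Therefore the state at step 1490 equals the state at step 9 + ((1490 - 9) mod 2) = 10, which is [94, 94, 94, 94, 95, 94, 94].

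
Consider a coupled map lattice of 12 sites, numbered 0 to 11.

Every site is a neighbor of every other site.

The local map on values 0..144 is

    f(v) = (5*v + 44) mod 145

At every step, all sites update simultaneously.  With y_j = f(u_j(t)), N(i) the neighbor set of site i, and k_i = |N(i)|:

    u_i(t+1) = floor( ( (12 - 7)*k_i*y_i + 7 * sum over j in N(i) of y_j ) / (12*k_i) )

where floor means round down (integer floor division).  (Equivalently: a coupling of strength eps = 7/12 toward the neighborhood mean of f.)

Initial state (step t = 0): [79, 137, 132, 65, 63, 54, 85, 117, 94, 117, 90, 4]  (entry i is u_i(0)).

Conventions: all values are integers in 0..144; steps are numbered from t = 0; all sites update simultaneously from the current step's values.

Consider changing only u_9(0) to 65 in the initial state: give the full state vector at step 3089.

Simulating step by step:
t=0: [79, 137, 132, 65, 63, 54, 85, 117, 94, 65, 90, 4]
t=1: [36, 36, 80, 64, 60, 44, 47, 53, 64, 64, 56, 58]
t=2: [70, 70, 45, 68, 61, 85, 90, 48, 68, 68, 54, 58]
t=3: [89, 89, 96, 85, 73, 63, 73, 102, 85, 85, 60, 67]
t=4: [65, 65, 78, 58, 89, 71, 89, 89, 58, 58, 65, 78]
t=5: [77, 77, 101, 65, 68, 88, 68, 68, 65, 65, 77, 101]
t=6: [114, 114, 105, 93, 98, 82, 98, 98, 93, 93, 114, 105]
t=7: [60, 60, 96, 75, 84, 55, 84, 84, 75, 75, 60, 96]
t=8: [64, 64, 77, 91, 55, 55, 55, 55, 91, 91, 64, 77]
t=9: [69, 69, 93, 66, 53, 53, 53, 53, 66, 66, 69, 93]
t=10: [76, 76, 67, 71, 47, 47, 47, 47, 71, 71, 76, 67]
t=11: [125, 125, 108, 116, 125, 125, 125, 125, 116, 116, 125, 108]
t=12: [72, 72, 41, 56, 72, 72, 72, 72, 56, 56, 72, 41]
t=13: [100, 100, 96, 71, 100, 100, 100, 100, 71, 71, 100, 96]
t=14: [106, 106, 99, 106, 106, 106, 106, 106, 106, 106, 106, 99]
t=15: [135, 135, 122, 135, 135, 135, 135, 135, 135, 135, 135, 122]
t=16: [132, 132, 108, 132, 132, 132, 132, 132, 132, 132, 132, 108]
t=17: [111, 111, 67, 111, 111, 111, 111, 111, 111, 111, 111, 67]
t=18: [26, 26, 51, 26, 26, 26, 26, 26, 26, 26, 26, 51]
t=19: [26, 26, 19, 26, 26, 26, 26, 26, 26, 26, 26, 19]
t=20: [40, 40, 80, 40, 40, 40, 40, 40, 40, 40, 40, 80]
t=21: [89, 89, 56, 89, 89, 89, 89, 89, 89, 89, 89, 56]
t=22: [51, 51, 44, 51, 51, 51, 51, 51, 51, 51, 51, 44]
t=23: [20, 20, 60, 20, 20, 20, 20, 20, 20, 20, 20, 60]
t=24: [134, 134, 101, 134, 134, 134, 134, 134, 134, 134, 134, 101]
t=25: [131, 131, 124, 131, 131, 131, 131, 131, 131, 131, 131, 124]
t=26: [115, 115, 102, 115, 115, 115, 115, 115, 115, 115, 115, 102]
t=27: [47, 47, 76, 47, 47, 47, 47, 47, 47, 47, 47, 76]
t=28: [134, 134, 134, 134, 134, 134, 134, 134, 134, 134, 134, 134]
t=29: [134, 134, 134, 134, 134, 134, 134, 134, 134, 134, 134, 134]

Answer: [134, 134, 134, 134, 134, 134, 134, 134, 134, 134, 134, 134]
Key observation: The state at step 28, [134, 134, 134, 134, 134, 134, 134, 134, 134, 134, 134, 134], reappears at step 29: the system is in a cycle of period 1 from step 28 on.  Therefore the state at step 3089 equals the state at step 28 + ((3089 - 28) mod 1) = 28, which is [134, 134, 134, 134, 134, 134, 134, 134, 134, 134, 134, 134].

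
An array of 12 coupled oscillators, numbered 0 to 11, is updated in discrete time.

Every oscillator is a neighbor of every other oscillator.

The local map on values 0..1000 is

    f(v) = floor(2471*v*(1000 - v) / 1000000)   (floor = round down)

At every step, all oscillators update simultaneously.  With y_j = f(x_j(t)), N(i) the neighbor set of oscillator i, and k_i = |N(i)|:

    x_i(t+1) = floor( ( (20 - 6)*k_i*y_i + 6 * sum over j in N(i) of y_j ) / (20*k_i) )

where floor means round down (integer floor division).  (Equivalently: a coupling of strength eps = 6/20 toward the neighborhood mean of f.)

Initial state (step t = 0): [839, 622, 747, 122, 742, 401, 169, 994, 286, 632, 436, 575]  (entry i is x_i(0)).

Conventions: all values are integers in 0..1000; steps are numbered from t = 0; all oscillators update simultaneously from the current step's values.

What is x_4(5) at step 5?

Simulating step by step:
t=0: [839, 622, 747, 122, 742, 401, 169, 994, 286, 632, 436, 575]
t=1: [370, 536, 459, 323, 464, 545, 379, 155, 485, 532, 554, 551]
t=2: [575, 601, 601, 552, 601, 600, 579, 406, 603, 602, 599, 599]
t=3: [600, 593, 593, 606, 593, 593, 599, 595, 592, 593, 593, 593]
t=4: [593, 595, 595, 590, 595, 595, 593, 594, 595, 595, 595, 595]
t=5: [595, 595, 595, 596, 595, 595, 595, 595, 595, 595, 595, 595]

Answer: x_4(5) = 595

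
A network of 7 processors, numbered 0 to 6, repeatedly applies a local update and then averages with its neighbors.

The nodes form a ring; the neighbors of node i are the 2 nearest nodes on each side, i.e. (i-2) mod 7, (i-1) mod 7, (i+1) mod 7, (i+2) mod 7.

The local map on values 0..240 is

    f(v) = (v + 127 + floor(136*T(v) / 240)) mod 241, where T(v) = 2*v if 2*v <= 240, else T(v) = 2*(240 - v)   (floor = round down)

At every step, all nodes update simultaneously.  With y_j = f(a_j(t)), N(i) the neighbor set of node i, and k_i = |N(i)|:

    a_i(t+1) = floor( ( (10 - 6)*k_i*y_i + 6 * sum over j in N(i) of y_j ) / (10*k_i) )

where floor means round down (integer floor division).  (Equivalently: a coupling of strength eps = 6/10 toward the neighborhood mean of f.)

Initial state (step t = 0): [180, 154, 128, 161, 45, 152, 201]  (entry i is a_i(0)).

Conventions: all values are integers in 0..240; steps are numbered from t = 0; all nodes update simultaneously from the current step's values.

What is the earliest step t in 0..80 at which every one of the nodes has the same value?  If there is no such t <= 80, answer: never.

Simulating step by step:
t=0: [180, 154, 128, 161, 45, 152, 201]  (not all equal)
t=1: [135, 135, 150, 149, 170, 148, 147]  (not all equal)
t=2: [139, 139, 138, 137, 136, 137, 138]  (not all equal)
t=3: [139, 139, 139, 139, 139, 139, 139]  (all equal)

Answer: 3
Key observation: Synchronization is absorbing here: once all nodes are equal they stay equal, and step 3 is the first all-equal step.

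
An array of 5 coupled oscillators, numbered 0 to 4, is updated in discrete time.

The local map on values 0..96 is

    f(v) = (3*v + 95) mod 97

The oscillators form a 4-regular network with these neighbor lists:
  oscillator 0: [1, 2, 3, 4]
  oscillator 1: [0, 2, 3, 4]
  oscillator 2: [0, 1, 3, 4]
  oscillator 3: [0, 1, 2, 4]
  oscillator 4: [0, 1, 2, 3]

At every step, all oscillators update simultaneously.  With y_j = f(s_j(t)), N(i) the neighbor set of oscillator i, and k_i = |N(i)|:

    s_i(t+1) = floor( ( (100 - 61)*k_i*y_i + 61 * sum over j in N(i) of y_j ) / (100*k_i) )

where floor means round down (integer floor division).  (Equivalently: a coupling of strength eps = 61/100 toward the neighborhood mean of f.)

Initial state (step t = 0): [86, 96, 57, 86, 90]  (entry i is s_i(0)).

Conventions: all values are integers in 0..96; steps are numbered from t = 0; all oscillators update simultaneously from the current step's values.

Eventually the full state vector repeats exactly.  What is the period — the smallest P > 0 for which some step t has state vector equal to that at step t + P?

Answer: 1
Key observation: The state at step 10, [1, 3, 1, 1, 1], reappears at step 11 — and no state repeats earlier — so the cycle the system enters has period 1.

Derivation:
t=0: [86, 96, 57, 86, 90]
t=1: [69, 77, 72, 69, 72]
t=2: [17, 23, 19, 17, 19]
t=3: [53, 57, 55, 53, 55]
t=4: [63, 66, 65, 63, 65]
t=5: [78, 57, 79, 78, 79]
t=6: [44, 52, 44, 44, 44]
t=7: [36, 42, 36, 36, 36]
t=8: [11, 16, 11, 11, 11]
t=9: [33, 36, 33, 33, 33]
t=10: [1, 3, 1, 1, 1]
t=11: [1, 3, 1, 1, 1]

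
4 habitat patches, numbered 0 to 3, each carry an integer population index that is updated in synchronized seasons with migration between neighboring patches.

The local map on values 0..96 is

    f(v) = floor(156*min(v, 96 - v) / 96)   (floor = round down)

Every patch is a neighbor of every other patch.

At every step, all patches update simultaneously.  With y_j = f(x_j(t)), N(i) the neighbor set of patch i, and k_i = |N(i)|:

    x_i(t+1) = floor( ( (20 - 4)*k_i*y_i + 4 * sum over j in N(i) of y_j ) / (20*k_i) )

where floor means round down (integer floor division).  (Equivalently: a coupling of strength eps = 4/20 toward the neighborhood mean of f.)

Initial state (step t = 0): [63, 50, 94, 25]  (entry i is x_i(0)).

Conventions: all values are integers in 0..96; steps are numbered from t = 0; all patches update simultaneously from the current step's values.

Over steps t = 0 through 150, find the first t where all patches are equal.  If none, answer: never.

Simulating step by step:
t=0: [63, 50, 94, 25]  (not all equal)
t=1: [50, 65, 13, 40]  (not all equal)
t=2: [68, 50, 29, 61]  (not all equal)
t=3: [47, 69, 49, 55]  (not all equal)
t=4: [73, 48, 73, 65]  (not all equal)
t=5: [40, 70, 40, 50]  (not all equal)
t=6: [64, 47, 64, 70]  (not all equal)
t=7: [52, 70, 52, 45]  (not all equal)
t=8: [69, 47, 69, 70]  (not all equal)
t=9: [45, 69, 45, 44]  (not all equal)
t=10: [70, 48, 70, 69]  (not all equal)
t=11: [44, 70, 44, 45]  (not all equal)
t=12: [69, 47, 69, 70]  (not all equal)

Answer: never
Key observation: The state at step 8 reappears at step 12 — the system is in a cycle of period 4 from step 8 on.  No step 0..12 is synchronized, and the cycle repeats forever, so no step up to 150 (or ever) has all patches equal.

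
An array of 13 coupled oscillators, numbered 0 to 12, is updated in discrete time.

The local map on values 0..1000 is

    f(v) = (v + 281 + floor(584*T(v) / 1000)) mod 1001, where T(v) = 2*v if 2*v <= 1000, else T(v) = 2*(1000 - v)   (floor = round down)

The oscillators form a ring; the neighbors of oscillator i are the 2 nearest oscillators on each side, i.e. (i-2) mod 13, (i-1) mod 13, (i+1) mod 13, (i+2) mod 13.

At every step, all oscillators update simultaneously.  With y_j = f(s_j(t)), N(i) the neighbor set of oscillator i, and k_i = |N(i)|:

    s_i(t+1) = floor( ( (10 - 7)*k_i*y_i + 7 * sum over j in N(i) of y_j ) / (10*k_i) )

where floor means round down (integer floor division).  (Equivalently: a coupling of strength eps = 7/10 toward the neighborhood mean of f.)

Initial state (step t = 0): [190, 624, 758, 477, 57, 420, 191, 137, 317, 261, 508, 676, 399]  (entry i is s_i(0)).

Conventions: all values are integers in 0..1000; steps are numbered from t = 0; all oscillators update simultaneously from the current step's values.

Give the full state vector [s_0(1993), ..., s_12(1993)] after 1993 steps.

Answer: [707, 504, 412, 300, 324, 324, 300, 412, 504, 707, 819, 948, 819]
Key observation: The state at step 22, [297, 413, 507, 717, 823, 823, 717, 507, 413, 297, 318, 310, 318], reappears at step 24: the system is in a cycle of period 2 from step 22 on.  Therefore the state at step 1993 equals the state at step 22 + ((1993 - 22) mod 2) = 23, which is [707, 504, 412, 300, 324, 324, 300, 412, 504, 707, 819, 948, 819].

Derivation:
t=0: [190, 624, 758, 477, 57, 420, 191, 137, 317, 261, 508, 676, 399]
t=1: [407, 360, 402, 314, 387, 405, 583, 645, 724, 646, 509, 458, 346]
t=2: [138, 246, 273, 373, 319, 356, 269, 306, 341, 329, 277, 237, 158]
t=3: [717, 622, 691, 500, 619, 517, 606, 620, 650, 759, 689, 776, 723]
t=4: [328, 338, 340, 350, 348, 352, 346, 341, 336, 328, 327, 323, 328]
t=5: [647, 360, 193, 29, 32, 34, 27, 193, 357, 647, 816, 988, 818]
t=6: [338, 313, 400, 358, 408, 409, 356, 399, 311, 336, 265, 311, 266]
t=7: [514, 475, 252, 268, 122, 122, 265, 250, 471, 511, 742, 589, 743]
t=8: [424, 507, 611, 648, 704, 703, 643, 607, 503, 422, 330, 344, 331]
t=9: [362, 437, 318, 340, 335, 335, 340, 318, 437, 360, 575, 425, 576]
t=10: [325, 313, 345, 216, 178, 178, 216, 345, 312, 324, 252, 204, 252]
t=11: [739, 740, 595, 630, 583, 583, 630, 595, 739, 738, 858, 850, 859]
t=12: [320, 327, 338, 342, 346, 346, 342, 338, 327, 321, 310, 310, 310]
t=13: [800, 639, 356, 191, 23, 23, 191, 356, 640, 801, 963, 960, 962]
t=14: [262, 337, 308, 392, 408, 408, 392, 308, 337, 262, 300, 295, 300]
t=15: [746, 502, 486, 263, 288, 288, 263, 486, 502, 746, 753, 899, 753]
t=16: [326, 428, 527, 693, 786, 786, 693, 527, 428, 326, 324, 313, 324]
t=17: [735, 527, 429, 308, 328, 328, 308, 429, 527, 735, 843, 977, 843]
t=18: [299, 420, 522, 731, 839, 839, 731, 522, 420, 299, 314, 305, 314]
t=19: [707, 507, 414, 301, 322, 322, 301, 414, 507, 707, 817, 944, 817]
t=20: [297, 414, 508, 716, 822, 822, 716, 508, 414, 297, 318, 310, 318]
t=21: [708, 505, 412, 300, 324, 324, 300, 412, 505, 708, 820, 948, 820]
t=22: [297, 413, 507, 717, 823, 823, 717, 507, 413, 297, 318, 310, 318]
t=23: [707, 504, 412, 300, 324, 324, 300, 412, 504, 707, 819, 948, 819]
t=24: [297, 413, 507, 717, 823, 823, 717, 507, 413, 297, 318, 310, 318]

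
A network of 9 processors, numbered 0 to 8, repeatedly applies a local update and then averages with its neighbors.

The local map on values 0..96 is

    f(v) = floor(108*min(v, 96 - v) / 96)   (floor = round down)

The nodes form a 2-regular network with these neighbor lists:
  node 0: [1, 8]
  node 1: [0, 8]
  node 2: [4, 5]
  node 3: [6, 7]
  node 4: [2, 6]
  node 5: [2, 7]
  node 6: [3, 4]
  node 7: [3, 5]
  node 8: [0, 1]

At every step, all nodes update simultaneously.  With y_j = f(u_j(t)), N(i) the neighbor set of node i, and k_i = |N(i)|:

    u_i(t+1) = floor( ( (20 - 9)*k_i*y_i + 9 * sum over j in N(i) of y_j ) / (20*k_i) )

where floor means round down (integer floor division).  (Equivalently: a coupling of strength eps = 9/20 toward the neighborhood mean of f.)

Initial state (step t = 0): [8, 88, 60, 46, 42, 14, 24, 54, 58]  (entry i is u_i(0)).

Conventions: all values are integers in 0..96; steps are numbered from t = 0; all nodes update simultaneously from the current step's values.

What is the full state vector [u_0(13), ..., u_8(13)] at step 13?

Simulating step by step:
t=0: [8, 88, 60, 46, 42, 14, 24, 54, 58]
t=1: [16, 16, 35, 44, 40, 27, 36, 40, 27]
t=2: [20, 20, 38, 46, 42, 35, 43, 42, 24]
t=3: [23, 23, 42, 49, 46, 41, 48, 46, 24]
t=4: [25, 25, 47, 52, 50, 47, 52, 50, 26]
t=5: [28, 28, 51, 49, 50, 51, 49, 50, 28]
t=6: [31, 31, 50, 51, 51, 50, 51, 51, 31]
t=7: [34, 34, 50, 50, 50, 50, 50, 50, 34]
t=8: [38, 38, 51, 51, 51, 51, 51, 51, 38]
t=9: [42, 42, 50, 50, 50, 50, 50, 50, 42]
t=10: [47, 47, 51, 51, 51, 51, 51, 51, 47]
t=11: [52, 52, 50, 50, 50, 50, 50, 50, 52]
t=12: [49, 49, 51, 51, 51, 51, 51, 51, 49]
t=13: [52, 52, 50, 50, 50, 50, 50, 50, 52]

Answer: [52, 52, 50, 50, 50, 50, 50, 50, 52]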